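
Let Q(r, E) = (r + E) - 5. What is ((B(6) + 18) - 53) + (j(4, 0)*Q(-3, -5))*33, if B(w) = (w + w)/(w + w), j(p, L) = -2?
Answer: 824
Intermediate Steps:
Q(r, E) = -5 + E + r (Q(r, E) = (E + r) - 5 = -5 + E + r)
B(w) = 1 (B(w) = (2*w)/((2*w)) = (2*w)*(1/(2*w)) = 1)
((B(6) + 18) - 53) + (j(4, 0)*Q(-3, -5))*33 = ((1 + 18) - 53) - 2*(-5 - 5 - 3)*33 = (19 - 53) - 2*(-13)*33 = -34 + 26*33 = -34 + 858 = 824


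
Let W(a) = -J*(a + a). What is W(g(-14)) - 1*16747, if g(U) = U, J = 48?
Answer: -15403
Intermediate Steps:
W(a) = -96*a (W(a) = -48*(a + a) = -48*2*a = -96*a)
W(g(-14)) - 1*16747 = -96*(-14) - 1*16747 = 1344 - 16747 = -15403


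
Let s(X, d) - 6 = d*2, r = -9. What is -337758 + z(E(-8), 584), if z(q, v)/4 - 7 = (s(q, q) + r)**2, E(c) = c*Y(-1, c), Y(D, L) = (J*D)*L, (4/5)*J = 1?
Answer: -231454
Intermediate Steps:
J = 5/4 (J = (5/4)*1 = 5/4 ≈ 1.2500)
Y(D, L) = 5*D*L/4 (Y(D, L) = (5*D/4)*L = 5*D*L/4)
E(c) = -5*c**2/4 (E(c) = c*((5/4)*(-1)*c) = c*(-5*c/4) = -5*c**2/4)
s(X, d) = 6 + 2*d (s(X, d) = 6 + d*2 = 6 + 2*d)
z(q, v) = 28 + 4*(-3 + 2*q)**2 (z(q, v) = 28 + 4*((6 + 2*q) - 9)**2 = 28 + 4*(-3 + 2*q)**2)
-337758 + z(E(-8), 584) = -337758 + (28 + 4*(-3 + 2*(-5/4*(-8)**2))**2) = -337758 + (28 + 4*(-3 + 2*(-5/4*64))**2) = -337758 + (28 + 4*(-3 + 2*(-80))**2) = -337758 + (28 + 4*(-3 - 160)**2) = -337758 + (28 + 4*(-163)**2) = -337758 + (28 + 4*26569) = -337758 + (28 + 106276) = -337758 + 106304 = -231454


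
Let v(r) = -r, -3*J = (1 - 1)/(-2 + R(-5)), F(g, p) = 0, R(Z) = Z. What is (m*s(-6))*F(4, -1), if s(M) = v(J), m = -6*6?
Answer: 0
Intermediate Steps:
m = -36
J = 0 (J = -(1 - 1)/(3*(-2 - 5)) = -0/(-7) = -0*(-1)/7 = -⅓*0 = 0)
s(M) = 0 (s(M) = -1*0 = 0)
(m*s(-6))*F(4, -1) = -36*0*0 = 0*0 = 0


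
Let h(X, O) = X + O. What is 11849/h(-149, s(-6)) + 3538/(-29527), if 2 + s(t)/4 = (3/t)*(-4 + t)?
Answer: -350350129/4045199 ≈ -86.609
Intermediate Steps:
s(t) = -8 + 12*(-4 + t)/t (s(t) = -8 + 4*((3/t)*(-4 + t)) = -8 + 4*(3*(-4 + t)/t) = -8 + 12*(-4 + t)/t)
h(X, O) = O + X
11849/h(-149, s(-6)) + 3538/(-29527) = 11849/((4 - 48/(-6)) - 149) + 3538/(-29527) = 11849/((4 - 48*(-⅙)) - 149) + 3538*(-1/29527) = 11849/((4 + 8) - 149) - 3538/29527 = 11849/(12 - 149) - 3538/29527 = 11849/(-137) - 3538/29527 = 11849*(-1/137) - 3538/29527 = -11849/137 - 3538/29527 = -350350129/4045199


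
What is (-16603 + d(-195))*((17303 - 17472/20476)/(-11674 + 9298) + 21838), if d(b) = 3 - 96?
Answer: -554143232305121/1520343 ≈ -3.6449e+8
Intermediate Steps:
d(b) = -93
(-16603 + d(-195))*((17303 - 17472/20476)/(-11674 + 9298) + 21838) = (-16603 - 93)*((17303 - 17472/20476)/(-11674 + 9298) + 21838) = -16696*((17303 - 17472*1/20476)/(-2376) + 21838) = -16696*((17303 - 4368/5119)*(-1/2376) + 21838) = -16696*((88569689/5119)*(-1/2376) + 21838) = -16696*(-88569689/12162744 + 21838) = -16696*265521433783/12162744 = -554143232305121/1520343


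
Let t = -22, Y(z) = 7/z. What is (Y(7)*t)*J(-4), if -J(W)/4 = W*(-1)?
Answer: 352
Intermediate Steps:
J(W) = 4*W (J(W) = -4*W*(-1) = -(-4)*W = 4*W)
(Y(7)*t)*J(-4) = ((7/7)*(-22))*(4*(-4)) = ((7*(1/7))*(-22))*(-16) = (1*(-22))*(-16) = -22*(-16) = 352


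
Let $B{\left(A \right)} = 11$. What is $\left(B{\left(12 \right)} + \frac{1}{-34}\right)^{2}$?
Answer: $\frac{139129}{1156} \approx 120.35$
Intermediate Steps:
$\left(B{\left(12 \right)} + \frac{1}{-34}\right)^{2} = \left(11 + \frac{1}{-34}\right)^{2} = \left(11 - \frac{1}{34}\right)^{2} = \left(\frac{373}{34}\right)^{2} = \frac{139129}{1156}$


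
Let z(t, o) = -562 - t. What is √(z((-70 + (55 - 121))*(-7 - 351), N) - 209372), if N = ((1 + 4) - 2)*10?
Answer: 7*I*√5278 ≈ 508.55*I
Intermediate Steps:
N = 30 (N = (5 - 2)*10 = 3*10 = 30)
√(z((-70 + (55 - 121))*(-7 - 351), N) - 209372) = √((-562 - (-70 + (55 - 121))*(-7 - 351)) - 209372) = √((-562 - (-70 - 66)*(-358)) - 209372) = √((-562 - (-136)*(-358)) - 209372) = √((-562 - 1*48688) - 209372) = √((-562 - 48688) - 209372) = √(-49250 - 209372) = √(-258622) = 7*I*√5278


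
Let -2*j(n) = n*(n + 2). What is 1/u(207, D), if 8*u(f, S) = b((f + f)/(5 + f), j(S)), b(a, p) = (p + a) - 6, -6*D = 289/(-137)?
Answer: -572980032/319476197 ≈ -1.7935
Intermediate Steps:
j(n) = -n*(2 + n)/2 (j(n) = -n*(n + 2)/2 = -n*(2 + n)/2)
D = 289/822 (D = -289/(6*(-137)) = -289*(-1)/(6*137) = -⅙*(-289/137) = 289/822 ≈ 0.35158)
b(a, p) = -6 + a + p (b(a, p) = (a + p) - 6 = -6 + a + p)
u(f, S) = -¾ - S*(2 + S)/16 + f/(4*(5 + f)) (u(f, S) = (-6 + (f + f)/(5 + f) - S*(2 + S)/2)/8 = (-6 + (2*f)/(5 + f) - S*(2 + S)/2)/8 = (-6 + 2*f/(5 + f) - S*(2 + S)/2)/8 = -¾ - S*(2 + S)/16 + f/(4*(5 + f)))
1/u(207, D) = 1/((4*207 - (5 + 207)*(12 + 289*(2 + 289/822)/822))/(16*(5 + 207))) = 1/((1/16)*(828 - 1*212*(12 + (289/822)*(1933/822)))/212) = 1/((1/16)*(1/212)*(828 - 1*212*(12 + 558637/675684))) = 1/((1/16)*(1/212)*(828 - 1*212*8666845/675684)) = 1/((1/16)*(1/212)*(828 - 459342785/168921)) = 1/((1/16)*(1/212)*(-319476197/168921)) = 1/(-319476197/572980032) = -572980032/319476197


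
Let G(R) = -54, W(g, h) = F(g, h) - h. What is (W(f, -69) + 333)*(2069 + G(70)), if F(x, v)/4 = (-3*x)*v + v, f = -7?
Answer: -11425050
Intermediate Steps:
F(x, v) = 4*v - 12*v*x (F(x, v) = 4*((-3*x)*v + v) = 4*(-3*v*x + v) = 4*(v - 3*v*x) = 4*v - 12*v*x)
W(g, h) = -h + 4*h*(1 - 3*g) (W(g, h) = 4*h*(1 - 3*g) - h = -h + 4*h*(1 - 3*g))
(W(f, -69) + 333)*(2069 + G(70)) = (3*(-69)*(1 - 4*(-7)) + 333)*(2069 - 54) = (3*(-69)*(1 + 28) + 333)*2015 = (3*(-69)*29 + 333)*2015 = (-6003 + 333)*2015 = -5670*2015 = -11425050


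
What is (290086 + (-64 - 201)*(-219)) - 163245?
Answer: 184876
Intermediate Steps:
(290086 + (-64 - 201)*(-219)) - 163245 = (290086 - 265*(-219)) - 163245 = (290086 + 58035) - 163245 = 348121 - 163245 = 184876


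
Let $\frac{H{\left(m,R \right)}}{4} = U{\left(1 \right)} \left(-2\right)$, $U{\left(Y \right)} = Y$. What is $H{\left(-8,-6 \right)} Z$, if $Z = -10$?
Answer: $80$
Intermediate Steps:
$H{\left(m,R \right)} = -8$ ($H{\left(m,R \right)} = 4 \cdot 1 \left(-2\right) = 4 \left(-2\right) = -8$)
$H{\left(-8,-6 \right)} Z = \left(-8\right) \left(-10\right) = 80$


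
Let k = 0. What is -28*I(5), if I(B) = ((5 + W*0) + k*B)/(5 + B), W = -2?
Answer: -14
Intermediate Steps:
I(B) = 5/(5 + B) (I(B) = ((5 - 2*0) + 0*B)/(5 + B) = ((5 + 0) + 0)/(5 + B) = (5 + 0)/(5 + B) = 5/(5 + B))
-28*I(5) = -140/(5 + 5) = -140/10 = -28*½ = -14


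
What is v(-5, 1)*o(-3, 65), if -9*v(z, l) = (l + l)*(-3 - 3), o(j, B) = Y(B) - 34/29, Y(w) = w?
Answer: 2468/29 ≈ 85.103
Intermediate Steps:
o(j, B) = -34/29 + B (o(j, B) = B - 34/29 = -34/29 + B)
v(z, l) = 4*l/3 (v(z, l) = -(l + l)*(-3 - 3)/9 = -2*l*(-6)/9 = -(-4)*l/3 = 4*l/3)
v(-5, 1)*o(-3, 65) = ((4/3)*1)*(-34/29 + 65) = (4/3)*(1851/29) = 2468/29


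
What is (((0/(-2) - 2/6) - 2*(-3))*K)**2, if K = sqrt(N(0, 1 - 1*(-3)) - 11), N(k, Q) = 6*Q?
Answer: 3757/9 ≈ 417.44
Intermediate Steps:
K = sqrt(13) (K = sqrt(6*(1 - 1*(-3)) - 11) = sqrt(6*(1 + 3) - 11) = sqrt(6*4 - 11) = sqrt(24 - 11) = sqrt(13) ≈ 3.6056)
(((0/(-2) - 2/6) - 2*(-3))*K)**2 = (((0/(-2) - 2/6) - 2*(-3))*sqrt(13))**2 = (((0*(-1/2) - 2*1/6) + 6)*sqrt(13))**2 = (((0 - 1/3) + 6)*sqrt(13))**2 = ((-1/3 + 6)*sqrt(13))**2 = (17*sqrt(13)/3)**2 = 3757/9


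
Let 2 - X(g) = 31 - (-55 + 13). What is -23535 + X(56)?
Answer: -23606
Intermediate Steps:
X(g) = -71 (X(g) = 2 - (31 - (-55 + 13)) = 2 - (31 - 1*(-42)) = 2 - (31 + 42) = 2 - 1*73 = 2 - 73 = -71)
-23535 + X(56) = -23535 - 71 = -23606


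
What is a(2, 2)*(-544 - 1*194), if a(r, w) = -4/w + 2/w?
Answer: 738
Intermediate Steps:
a(r, w) = -2/w
a(2, 2)*(-544 - 1*194) = (-2/2)*(-544 - 1*194) = (-2*1/2)*(-544 - 194) = -1*(-738) = 738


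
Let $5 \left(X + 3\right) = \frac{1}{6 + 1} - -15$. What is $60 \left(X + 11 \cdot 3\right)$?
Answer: $\frac{13872}{7} \approx 1981.7$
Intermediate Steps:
$X = \frac{1}{35}$ ($X = -3 + \frac{\frac{1}{6 + 1} - -15}{5} = -3 + \frac{\frac{1}{7} + 15}{5} = -3 + \frac{1}{5} \cdot \frac{106}{7} = -3 + \frac{106}{35} = \frac{1}{35} \approx 0.028571$)
$60 \left(X + 11 \cdot 3\right) = 60 \left(\frac{1}{35} + 11 \cdot 3\right) = 60 \left(\frac{1}{35} + 33\right) = 60 \cdot \frac{1156}{35} = \frac{13872}{7}$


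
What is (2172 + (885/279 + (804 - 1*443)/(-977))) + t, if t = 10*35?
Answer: 229406084/90861 ≈ 2524.8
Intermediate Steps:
t = 350
(2172 + (885/279 + (804 - 1*443)/(-977))) + t = (2172 + (885/279 + (804 - 1*443)/(-977))) + 350 = (2172 + (885*(1/279) + (804 - 443)*(-1/977))) + 350 = (2172 + (295/93 + 361*(-1/977))) + 350 = (2172 + (295/93 - 361/977)) + 350 = (2172 + 254642/90861) + 350 = 197604734/90861 + 350 = 229406084/90861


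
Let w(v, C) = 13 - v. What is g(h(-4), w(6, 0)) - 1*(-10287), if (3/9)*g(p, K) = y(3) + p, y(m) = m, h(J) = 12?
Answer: 10332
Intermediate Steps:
g(p, K) = 9 + 3*p (g(p, K) = 3*(3 + p) = 9 + 3*p)
g(h(-4), w(6, 0)) - 1*(-10287) = (9 + 3*12) - 1*(-10287) = (9 + 36) + 10287 = 45 + 10287 = 10332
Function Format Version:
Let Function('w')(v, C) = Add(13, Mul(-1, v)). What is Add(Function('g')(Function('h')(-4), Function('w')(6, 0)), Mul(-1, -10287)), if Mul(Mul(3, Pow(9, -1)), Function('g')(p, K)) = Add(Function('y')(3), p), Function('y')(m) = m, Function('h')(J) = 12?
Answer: 10332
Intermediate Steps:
Function('g')(p, K) = Add(9, Mul(3, p)) (Function('g')(p, K) = Mul(3, Add(3, p)) = Add(9, Mul(3, p)))
Add(Function('g')(Function('h')(-4), Function('w')(6, 0)), Mul(-1, -10287)) = Add(Add(9, Mul(3, 12)), Mul(-1, -10287)) = Add(Add(9, 36), 10287) = Add(45, 10287) = 10332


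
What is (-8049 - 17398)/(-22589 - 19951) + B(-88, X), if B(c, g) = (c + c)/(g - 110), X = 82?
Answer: 2049889/297780 ≈ 6.8839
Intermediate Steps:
B(c, g) = 2*c/(-110 + g) (B(c, g) = (2*c)/(-110 + g) = 2*c/(-110 + g))
(-8049 - 17398)/(-22589 - 19951) + B(-88, X) = (-8049 - 17398)/(-22589 - 19951) + 2*(-88)/(-110 + 82) = -25447/(-42540) + 2*(-88)/(-28) = -25447*(-1/42540) + 2*(-88)*(-1/28) = 25447/42540 + 44/7 = 2049889/297780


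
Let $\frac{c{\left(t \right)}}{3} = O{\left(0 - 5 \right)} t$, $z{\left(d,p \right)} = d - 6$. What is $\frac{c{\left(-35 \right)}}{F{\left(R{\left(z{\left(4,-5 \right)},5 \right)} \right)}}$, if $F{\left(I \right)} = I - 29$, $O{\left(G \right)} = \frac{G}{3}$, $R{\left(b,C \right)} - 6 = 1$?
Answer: $- \frac{175}{22} \approx -7.9545$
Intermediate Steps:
$z{\left(d,p \right)} = -6 + d$ ($z{\left(d,p \right)} = d - 6 = -6 + d$)
$R{\left(b,C \right)} = 7$ ($R{\left(b,C \right)} = 6 + 1 = 7$)
$O{\left(G \right)} = \frac{G}{3}$ ($O{\left(G \right)} = G \frac{1}{3} = \frac{G}{3}$)
$F{\left(I \right)} = -29 + I$
$c{\left(t \right)} = - 5 t$ ($c{\left(t \right)} = 3 \frac{0 - 5}{3} t = 3 \cdot \frac{1}{3} \left(-5\right) t = 3 \left(- \frac{5 t}{3}\right) = - 5 t$)
$\frac{c{\left(-35 \right)}}{F{\left(R{\left(z{\left(4,-5 \right)},5 \right)} \right)}} = \frac{\left(-5\right) \left(-35\right)}{-29 + 7} = \frac{175}{-22} = 175 \left(- \frac{1}{22}\right) = - \frac{175}{22}$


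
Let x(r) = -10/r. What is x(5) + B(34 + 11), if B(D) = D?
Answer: 43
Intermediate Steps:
x(5) + B(34 + 11) = -10/5 + (34 + 11) = -10*⅕ + 45 = -2 + 45 = 43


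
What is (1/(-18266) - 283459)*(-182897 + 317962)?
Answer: -699320930861175/18266 ≈ -3.8285e+10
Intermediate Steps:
(1/(-18266) - 283459)*(-182897 + 317962) = (-1/18266 - 283459)*135065 = -5177662095/18266*135065 = -699320930861175/18266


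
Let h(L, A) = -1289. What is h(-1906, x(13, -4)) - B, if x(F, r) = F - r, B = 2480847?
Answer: -2482136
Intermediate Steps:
h(-1906, x(13, -4)) - B = -1289 - 1*2480847 = -1289 - 2480847 = -2482136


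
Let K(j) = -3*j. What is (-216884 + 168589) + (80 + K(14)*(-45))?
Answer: -46325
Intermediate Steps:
(-216884 + 168589) + (80 + K(14)*(-45)) = (-216884 + 168589) + (80 - 3*14*(-45)) = -48295 + (80 - 42*(-45)) = -48295 + (80 + 1890) = -48295 + 1970 = -46325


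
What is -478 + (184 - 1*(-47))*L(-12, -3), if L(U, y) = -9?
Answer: -2557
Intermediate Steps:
-478 + (184 - 1*(-47))*L(-12, -3) = -478 + (184 - 1*(-47))*(-9) = -478 + (184 + 47)*(-9) = -478 + 231*(-9) = -478 - 2079 = -2557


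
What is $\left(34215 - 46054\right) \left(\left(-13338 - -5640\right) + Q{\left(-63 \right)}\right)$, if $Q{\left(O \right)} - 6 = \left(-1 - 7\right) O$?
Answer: $85098732$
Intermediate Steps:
$Q{\left(O \right)} = 6 - 8 O$ ($Q{\left(O \right)} = 6 + \left(-1 - 7\right) O = 6 - 8 O$)
$\left(34215 - 46054\right) \left(\left(-13338 - -5640\right) + Q{\left(-63 \right)}\right) = \left(34215 - 46054\right) \left(\left(-13338 - -5640\right) + \left(6 - -504\right)\right) = - 11839 \left(\left(-13338 + 5640\right) + \left(6 + 504\right)\right) = - 11839 \left(-7698 + 510\right) = \left(-11839\right) \left(-7188\right) = 85098732$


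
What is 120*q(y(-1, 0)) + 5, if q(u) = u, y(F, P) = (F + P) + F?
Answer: -235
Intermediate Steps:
y(F, P) = P + 2*F
120*q(y(-1, 0)) + 5 = 120*(0 + 2*(-1)) + 5 = 120*(0 - 2) + 5 = 120*(-2) + 5 = -240 + 5 = -235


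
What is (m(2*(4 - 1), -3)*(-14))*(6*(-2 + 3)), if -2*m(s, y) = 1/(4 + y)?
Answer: 42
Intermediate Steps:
m(s, y) = -1/(2*(4 + y))
(m(2*(4 - 1), -3)*(-14))*(6*(-2 + 3)) = (-1/(8 + 2*(-3))*(-14))*(6*(-2 + 3)) = (-1/(8 - 6)*(-14))*(6*1) = (-1/2*(-14))*6 = (-1*½*(-14))*6 = -½*(-14)*6 = 7*6 = 42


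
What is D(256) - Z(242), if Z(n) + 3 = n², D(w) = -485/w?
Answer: -14992101/256 ≈ -58563.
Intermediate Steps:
Z(n) = -3 + n²
D(256) - Z(242) = -485/256 - (-3 + 242²) = -485*1/256 - (-3 + 58564) = -485/256 - 1*58561 = -485/256 - 58561 = -14992101/256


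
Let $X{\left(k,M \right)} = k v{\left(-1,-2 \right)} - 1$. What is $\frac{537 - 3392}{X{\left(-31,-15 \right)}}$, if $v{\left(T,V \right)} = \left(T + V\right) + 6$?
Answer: $\frac{2855}{94} \approx 30.372$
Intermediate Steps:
$v{\left(T,V \right)} = 6 + T + V$
$X{\left(k,M \right)} = -1 + 3 k$ ($X{\left(k,M \right)} = k \left(6 - 1 - 2\right) - 1 = k 3 - 1 = 3 k - 1 = -1 + 3 k$)
$\frac{537 - 3392}{X{\left(-31,-15 \right)}} = \frac{537 - 3392}{-1 + 3 \left(-31\right)} = - \frac{2855}{-1 - 93} = - \frac{2855}{-94} = \left(-2855\right) \left(- \frac{1}{94}\right) = \frac{2855}{94}$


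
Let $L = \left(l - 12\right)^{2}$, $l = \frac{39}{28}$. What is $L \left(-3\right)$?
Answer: $- \frac{264627}{784} \approx -337.53$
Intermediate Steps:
$l = \frac{39}{28}$ ($l = 39 \cdot \frac{1}{28} = \frac{39}{28} \approx 1.3929$)
$L = \frac{88209}{784}$ ($L = \left(\frac{39}{28} - 12\right)^{2} = \left(- \frac{297}{28}\right)^{2} = \frac{88209}{784} \approx 112.51$)
$L \left(-3\right) = \frac{88209}{784} \left(-3\right) = - \frac{264627}{784}$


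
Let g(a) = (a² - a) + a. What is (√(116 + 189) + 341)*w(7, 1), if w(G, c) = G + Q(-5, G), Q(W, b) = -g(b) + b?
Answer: -11935 - 35*√305 ≈ -12546.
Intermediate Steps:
g(a) = a²
Q(W, b) = b - b² (Q(W, b) = -b² + b = b - b²)
w(G, c) = G + G*(1 - G)
(√(116 + 189) + 341)*w(7, 1) = (√(116 + 189) + 341)*(7*(2 - 1*7)) = (√305 + 341)*(7*(2 - 7)) = (341 + √305)*(7*(-5)) = (341 + √305)*(-35) = -11935 - 35*√305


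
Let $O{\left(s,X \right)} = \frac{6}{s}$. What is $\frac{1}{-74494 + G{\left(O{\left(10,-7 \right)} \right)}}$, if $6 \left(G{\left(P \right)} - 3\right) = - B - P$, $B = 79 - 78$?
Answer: $- \frac{15}{1117369} \approx -1.3424 \cdot 10^{-5}$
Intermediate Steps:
$B = 1$
$G{\left(P \right)} = \frac{17}{6} - \frac{P}{6}$ ($G{\left(P \right)} = 3 + \frac{\left(-1\right) 1 - P}{6} = 3 + \frac{-1 - P}{6} = 3 - \left(\frac{1}{6} + \frac{P}{6}\right) = \frac{17}{6} - \frac{P}{6}$)
$\frac{1}{-74494 + G{\left(O{\left(10,-7 \right)} \right)}} = \frac{1}{-74494 + \left(\frac{17}{6} - \frac{6 \cdot \frac{1}{10}}{6}\right)} = \frac{1}{-74494 + \left(\frac{17}{6} - \frac{1}{10}\right)} = \frac{1}{-74494 + \frac{41}{15}} = \frac{1}{- \frac{1117369}{15}} = - \frac{15}{1117369}$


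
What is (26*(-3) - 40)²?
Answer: 13924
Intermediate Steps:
(26*(-3) - 40)² = (-78 - 40)² = (-118)² = 13924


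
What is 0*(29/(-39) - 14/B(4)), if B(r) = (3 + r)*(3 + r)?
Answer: 0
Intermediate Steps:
B(r) = (3 + r)²
0*(29/(-39) - 14/B(4)) = 0*(29/(-39) - 14/(3 + 4)²) = 0*(29*(-1/39) - 14/(7²)) = 0*(-29/39 - 14/49) = 0*(-29/39 - 14*1/49) = 0*(-29/39 - 2/7) = 0*(-281/273) = 0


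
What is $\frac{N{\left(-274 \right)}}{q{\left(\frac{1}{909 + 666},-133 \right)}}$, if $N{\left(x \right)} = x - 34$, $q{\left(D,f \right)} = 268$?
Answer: $- \frac{77}{67} \approx -1.1493$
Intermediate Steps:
$N{\left(x \right)} = -34 + x$
$\frac{N{\left(-274 \right)}}{q{\left(\frac{1}{909 + 666},-133 \right)}} = \frac{-34 - 274}{268} = \left(-308\right) \frac{1}{268} = - \frac{77}{67}$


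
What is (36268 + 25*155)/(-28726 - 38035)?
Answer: -40143/66761 ≈ -0.60129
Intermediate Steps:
(36268 + 25*155)/(-28726 - 38035) = (36268 + 3875)/(-66761) = 40143*(-1/66761) = -40143/66761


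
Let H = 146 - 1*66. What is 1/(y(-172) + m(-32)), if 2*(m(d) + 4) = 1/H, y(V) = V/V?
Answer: -160/479 ≈ -0.33403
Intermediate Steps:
y(V) = 1
H = 80 (H = 146 - 66 = 80)
m(d) = -639/160 (m(d) = -4 + (½)/80 = -4 + (½)*(1/80) = -4 + 1/160 = -639/160)
1/(y(-172) + m(-32)) = 1/(1 - 639/160) = 1/(-479/160) = -160/479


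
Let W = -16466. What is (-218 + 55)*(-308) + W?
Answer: 33738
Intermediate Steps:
(-218 + 55)*(-308) + W = (-218 + 55)*(-308) - 16466 = -163*(-308) - 16466 = 50204 - 16466 = 33738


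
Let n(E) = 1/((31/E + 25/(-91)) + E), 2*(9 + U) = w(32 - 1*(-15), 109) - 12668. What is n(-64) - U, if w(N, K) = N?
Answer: 4766875675/754314 ≈ 6319.5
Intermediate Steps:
U = -12639/2 (U = -9 + ((32 - 1*(-15)) - 12668)/2 = -9 + ((32 + 15) - 12668)/2 = -9 + (47 - 12668)/2 = -9 + (½)*(-12621) = -9 - 12621/2 = -12639/2 ≈ -6319.5)
n(E) = 1/(-25/91 + E + 31/E) (n(E) = 1/((31/E + 25*(-1/91)) + E) = 1/((31/E - 25/91) + E) = 1/((-25/91 + 31/E) + E) = 1/(-25/91 + E + 31/E))
n(-64) - U = 91*(-64)/(2821 - 25*(-64) + 91*(-64)²) - 1*(-12639/2) = 91*(-64)/(2821 + 1600 + 91*4096) + 12639/2 = 91*(-64)/(2821 + 1600 + 372736) + 12639/2 = 91*(-64)/377157 + 12639/2 = 91*(-64)*(1/377157) + 12639/2 = -5824/377157 + 12639/2 = 4766875675/754314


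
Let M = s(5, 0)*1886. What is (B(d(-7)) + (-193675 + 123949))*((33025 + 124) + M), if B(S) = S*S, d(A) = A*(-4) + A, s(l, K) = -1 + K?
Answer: -2166056955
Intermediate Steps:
d(A) = -3*A (d(A) = -4*A + A = -3*A)
M = -1886 (M = (-1 + 0)*1886 = -1*1886 = -1886)
B(S) = S**2
(B(d(-7)) + (-193675 + 123949))*((33025 + 124) + M) = ((-3*(-7))**2 + (-193675 + 123949))*((33025 + 124) - 1886) = (21**2 - 69726)*(33149 - 1886) = (441 - 69726)*31263 = -69285*31263 = -2166056955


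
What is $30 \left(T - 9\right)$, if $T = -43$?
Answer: $-1560$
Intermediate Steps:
$30 \left(T - 9\right) = 30 \left(-43 - 9\right) = 30 \left(-52\right) = -1560$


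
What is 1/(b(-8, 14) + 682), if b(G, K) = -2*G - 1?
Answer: 1/697 ≈ 0.0014347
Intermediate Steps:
b(G, K) = -1 - 2*G
1/(b(-8, 14) + 682) = 1/((-1 - 2*(-8)) + 682) = 1/((-1 + 16) + 682) = 1/(15 + 682) = 1/697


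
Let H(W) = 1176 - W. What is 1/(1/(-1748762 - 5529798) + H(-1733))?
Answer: 7278560/21173331039 ≈ 0.00034376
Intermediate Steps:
1/(1/(-1748762 - 5529798) + H(-1733)) = 1/(1/(-1748762 - 5529798) + (1176 - 1*(-1733))) = 1/(1/(-7278560) + (1176 + 1733)) = 1/(-1/7278560 + 2909) = 1/(21173331039/7278560) = 7278560/21173331039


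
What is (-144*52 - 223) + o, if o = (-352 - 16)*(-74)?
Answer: 19521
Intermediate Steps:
o = 27232 (o = -368*(-74) = 27232)
(-144*52 - 223) + o = (-144*52 - 223) + 27232 = (-7488 - 223) + 27232 = -7711 + 27232 = 19521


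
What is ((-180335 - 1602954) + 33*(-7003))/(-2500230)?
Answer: 1007194/1250115 ≈ 0.80568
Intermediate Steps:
((-180335 - 1602954) + 33*(-7003))/(-2500230) = (-1783289 - 231099)*(-1/2500230) = -2014388*(-1/2500230) = 1007194/1250115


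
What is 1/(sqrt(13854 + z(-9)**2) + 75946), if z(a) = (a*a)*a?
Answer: 75946/5767249621 - sqrt(545295)/5767249621 ≈ 1.3040e-5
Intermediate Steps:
z(a) = a**3 (z(a) = a**2*a = a**3)
1/(sqrt(13854 + z(-9)**2) + 75946) = 1/(sqrt(13854 + ((-9)**3)**2) + 75946) = 1/(sqrt(13854 + (-729)**2) + 75946) = 1/(sqrt(13854 + 531441) + 75946) = 1/(sqrt(545295) + 75946) = 1/(75946 + sqrt(545295))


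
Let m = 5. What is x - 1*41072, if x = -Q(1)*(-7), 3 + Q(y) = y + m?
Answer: -41051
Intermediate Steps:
Q(y) = 2 + y (Q(y) = -3 + (y + 5) = -3 + (5 + y) = 2 + y)
x = 21 (x = -(2 + 1)*(-7) = -1*3*(-7) = -3*(-7) = 21)
x - 1*41072 = 21 - 1*41072 = 21 - 41072 = -41051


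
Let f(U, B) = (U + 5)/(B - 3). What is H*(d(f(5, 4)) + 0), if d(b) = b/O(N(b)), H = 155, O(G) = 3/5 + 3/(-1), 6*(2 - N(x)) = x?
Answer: -3875/6 ≈ -645.83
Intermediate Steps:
N(x) = 2 - x/6
O(G) = -12/5 (O(G) = 3*(⅕) + 3*(-1) = ⅗ - 3 = -12/5)
f(U, B) = (5 + U)/(-3 + B)
d(b) = -5*b/12 (d(b) = b/(-12/5) = b*(-5/12) = -5*b/12)
H*(d(f(5, 4)) + 0) = 155*(-5*(5 + 5)/(12*(-3 + 4)) + 0) = 155*(-5*10/(12*1) + 0) = 155*(-5*10/12 + 0) = 155*(-5/12*10 + 0) = 155*(-25/6 + 0) = 155*(-25/6) = -3875/6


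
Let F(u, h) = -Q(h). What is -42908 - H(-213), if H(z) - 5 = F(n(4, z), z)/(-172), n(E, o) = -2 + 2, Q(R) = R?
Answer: -7380823/172 ≈ -42912.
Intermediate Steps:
n(E, o) = 0
F(u, h) = -h
H(z) = 5 + z/172 (H(z) = 5 - z/(-172) = 5 - z*(-1/172) = 5 + z/172)
-42908 - H(-213) = -42908 - (5 + (1/172)*(-213)) = -42908 - (5 - 213/172) = -42908 - 1*647/172 = -42908 - 647/172 = -7380823/172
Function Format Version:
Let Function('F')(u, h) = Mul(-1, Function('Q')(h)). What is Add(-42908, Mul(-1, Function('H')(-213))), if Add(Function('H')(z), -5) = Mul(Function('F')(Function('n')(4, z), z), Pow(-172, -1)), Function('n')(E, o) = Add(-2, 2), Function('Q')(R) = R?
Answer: Rational(-7380823, 172) ≈ -42912.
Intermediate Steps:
Function('n')(E, o) = 0
Function('F')(u, h) = Mul(-1, h)
Function('H')(z) = Add(5, Mul(Rational(1, 172), z)) (Function('H')(z) = Add(5, Mul(Mul(-1, z), Pow(-172, -1))) = Add(5, Mul(Mul(-1, z), Rational(-1, 172))) = Add(5, Mul(Rational(1, 172), z)))
Add(-42908, Mul(-1, Function('H')(-213))) = Add(-42908, Mul(-1, Add(5, Mul(Rational(1, 172), -213)))) = Add(-42908, Mul(-1, Add(5, Rational(-213, 172)))) = Add(-42908, Mul(-1, Rational(647, 172))) = Add(-42908, Rational(-647, 172)) = Rational(-7380823, 172)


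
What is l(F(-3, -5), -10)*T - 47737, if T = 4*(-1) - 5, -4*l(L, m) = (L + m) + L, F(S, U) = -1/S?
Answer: -47758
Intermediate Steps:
l(L, m) = -L/2 - m/4 (l(L, m) = -((L + m) + L)/4 = -(m + 2*L)/4 = -L/2 - m/4)
T = -9 (T = -4 - 5 = -9)
l(F(-3, -5), -10)*T - 47737 = (-(-1)/(2*(-3)) - ¼*(-10))*(-9) - 47737 = (-(-1)*(-1)/(2*3) + 5/2)*(-9) - 47737 = (-½*⅓ + 5/2)*(-9) - 47737 = (-⅙ + 5/2)*(-9) - 47737 = (7/3)*(-9) - 47737 = -21 - 47737 = -47758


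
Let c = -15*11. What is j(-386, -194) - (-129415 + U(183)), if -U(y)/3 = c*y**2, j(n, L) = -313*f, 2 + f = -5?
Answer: -16445449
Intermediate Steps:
f = -7 (f = -2 - 5 = -7)
c = -165
j(n, L) = 2191 (j(n, L) = -313*(-7) = 2191)
U(y) = 495*y**2 (U(y) = -(-495)*y**2 = 495*y**2)
j(-386, -194) - (-129415 + U(183)) = 2191 - (-129415 + 495*183**2) = 2191 - (-129415 + 495*33489) = 2191 - (-129415 + 16577055) = 2191 - 1*16447640 = 2191 - 16447640 = -16445449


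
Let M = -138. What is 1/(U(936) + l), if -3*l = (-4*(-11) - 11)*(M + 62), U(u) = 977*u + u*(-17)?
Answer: 1/899396 ≈ 1.1119e-6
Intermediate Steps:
U(u) = 960*u (U(u) = 977*u - 17*u = 960*u)
l = 836 (l = -(-4*(-11) - 11)*(-138 + 62)/3 = -(44 - 11)*(-76)/3 = -11*(-76) = -⅓*(-2508) = 836)
1/(U(936) + l) = 1/(960*936 + 836) = 1/(898560 + 836) = 1/899396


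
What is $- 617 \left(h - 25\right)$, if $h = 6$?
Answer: $11723$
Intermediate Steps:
$- 617 \left(h - 25\right) = - 617 \left(6 - 25\right) = \left(-617\right) \left(-19\right) = 11723$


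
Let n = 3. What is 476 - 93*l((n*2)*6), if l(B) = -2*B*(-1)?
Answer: -6220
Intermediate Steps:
l(B) = 2*B
476 - 93*l((n*2)*6) = 476 - 93*2*((3*2)*6) = 476 - 93*2*(6*6) = 476 - 93*2*36 = 476 - 93*72 = 476 - 1*6696 = 476 - 6696 = -6220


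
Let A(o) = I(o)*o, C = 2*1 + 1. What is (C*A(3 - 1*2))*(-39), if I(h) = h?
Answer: -117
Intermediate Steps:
C = 3 (C = 2 + 1 = 3)
A(o) = o² (A(o) = o*o = o²)
(C*A(3 - 1*2))*(-39) = (3*(3 - 1*2)²)*(-39) = (3*(3 - 2)²)*(-39) = (3*1²)*(-39) = (3*1)*(-39) = 3*(-39) = -117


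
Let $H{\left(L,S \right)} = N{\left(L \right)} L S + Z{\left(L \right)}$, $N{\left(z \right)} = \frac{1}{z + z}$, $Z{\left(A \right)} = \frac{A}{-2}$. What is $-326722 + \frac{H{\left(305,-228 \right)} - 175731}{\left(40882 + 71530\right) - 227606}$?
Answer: $- \frac{75272476141}{230388} \approx -3.2672 \cdot 10^{5}$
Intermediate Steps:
$Z{\left(A \right)} = - \frac{A}{2}$ ($Z{\left(A \right)} = A \left(- \frac{1}{2}\right) = - \frac{A}{2}$)
$N{\left(z \right)} = \frac{1}{2 z}$
$H{\left(L,S \right)} = \frac{S}{2} - \frac{L}{2}$ ($H{\left(L,S \right)} = \frac{1}{2 L} L S - \frac{L}{2} = \frac{S}{2} - \frac{L}{2}$)
$-326722 + \frac{H{\left(305,-228 \right)} - 175731}{\left(40882 + 71530\right) - 227606} = -326722 + \frac{\left(\frac{1}{2} \left(-228\right) - \frac{305}{2}\right) - 175731}{\left(40882 + 71530\right) - 227606} = -326722 + \frac{\left(-114 - \frac{305}{2}\right) - 175731}{112412 - 227606} = -326722 + \frac{- \frac{533}{2} - 175731}{-115194} = -326722 - - \frac{351995}{230388} = -326722 + \frac{351995}{230388} = - \frac{75272476141}{230388}$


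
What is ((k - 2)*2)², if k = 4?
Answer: 16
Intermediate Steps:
((k - 2)*2)² = ((4 - 2)*2)² = (2*2)² = 4² = 16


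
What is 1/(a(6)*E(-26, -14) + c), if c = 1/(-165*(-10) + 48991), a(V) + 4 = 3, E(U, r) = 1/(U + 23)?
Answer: 151923/50644 ≈ 2.9998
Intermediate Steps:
E(U, r) = 1/(23 + U)
a(V) = -1 (a(V) = -4 + 3 = -1)
c = 1/50641 (c = 1/(1650 + 48991) = 1/50641 ≈ 1.9747e-5)
1/(a(6)*E(-26, -14) + c) = 1/(-1/(23 - 26) + 1/50641) = 1/(-1/(-3) + 1/50641) = 1/(-1*(-1/3) + 1/50641) = 1/(1/3 + 1/50641) = 1/(50644/151923) = 151923/50644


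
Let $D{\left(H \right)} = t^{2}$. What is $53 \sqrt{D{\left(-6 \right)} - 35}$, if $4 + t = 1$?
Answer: $53 i \sqrt{26} \approx 270.25 i$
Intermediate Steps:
$t = -3$ ($t = -4 + 1 = -3$)
$D{\left(H \right)} = 9$ ($D{\left(H \right)} = \left(-3\right)^{2} = 9$)
$53 \sqrt{D{\left(-6 \right)} - 35} = 53 \sqrt{9 - 35} = 53 \sqrt{-26} = 53 i \sqrt{26}$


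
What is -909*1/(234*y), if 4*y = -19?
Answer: 202/247 ≈ 0.81781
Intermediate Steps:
y = -19/4 (y = (¼)*(-19) = -19/4 ≈ -4.7500)
-909*1/(234*y) = -909/(-18*(-13)*(-19/4)) = -909/(234*(-19/4)) = -909/(-2223/2) = -909*(-2/2223) = 202/247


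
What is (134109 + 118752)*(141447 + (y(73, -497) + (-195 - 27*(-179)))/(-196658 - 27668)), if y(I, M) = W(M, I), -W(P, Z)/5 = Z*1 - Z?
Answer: 4011669486787662/112163 ≈ 3.5766e+10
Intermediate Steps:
W(P, Z) = 0 (W(P, Z) = -5*(Z*1 - Z) = -5*(Z - Z) = -5*0 = 0)
y(I, M) = 0
(134109 + 118752)*(141447 + (y(73, -497) + (-195 - 27*(-179)))/(-196658 - 27668)) = (134109 + 118752)*(141447 + (0 + (-195 - 27*(-179)))/(-196658 - 27668)) = 252861*(141447 + (0 + (-195 + 4833))/(-224326)) = 252861*(141447 + (0 + 4638)*(-1/224326)) = 252861*(141447 + 4638*(-1/224326)) = 252861*(141447 - 2319/112163) = 252861*(15865117542/112163) = 4011669486787662/112163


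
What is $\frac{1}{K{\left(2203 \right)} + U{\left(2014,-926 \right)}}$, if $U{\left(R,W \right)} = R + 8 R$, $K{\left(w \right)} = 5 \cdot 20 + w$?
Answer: $\frac{1}{20429} \approx 4.895 \cdot 10^{-5}$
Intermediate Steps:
$K{\left(w \right)} = 100 + w$
$U{\left(R,W \right)} = 9 R$
$\frac{1}{K{\left(2203 \right)} + U{\left(2014,-926 \right)}} = \frac{1}{\left(100 + 2203\right) + 9 \cdot 2014} = \frac{1}{2303 + 18126} = \frac{1}{20429}$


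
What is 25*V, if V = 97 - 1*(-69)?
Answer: 4150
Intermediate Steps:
V = 166 (V = 97 + 69 = 166)
25*V = 25*166 = 4150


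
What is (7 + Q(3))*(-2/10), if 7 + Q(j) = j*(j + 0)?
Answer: -9/5 ≈ -1.8000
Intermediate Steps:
Q(j) = -7 + j² (Q(j) = -7 + j*(j + 0) = -7 + j*j = -7 + j²)
(7 + Q(3))*(-2/10) = (7 + (-7 + 3²))*(-2/10) = (7 + (-7 + 9))*(-2*⅒) = (7 + 2)*(-⅕) = 9*(-⅕) = -9/5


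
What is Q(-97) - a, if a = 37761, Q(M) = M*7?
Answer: -38440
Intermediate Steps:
Q(M) = 7*M
Q(-97) - a = 7*(-97) - 1*37761 = -679 - 37761 = -38440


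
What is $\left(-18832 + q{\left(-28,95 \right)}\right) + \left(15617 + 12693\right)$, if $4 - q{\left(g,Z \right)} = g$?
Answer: $9510$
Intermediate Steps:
$q{\left(g,Z \right)} = 4 - g$
$\left(-18832 + q{\left(-28,95 \right)}\right) + \left(15617 + 12693\right) = \left(-18832 + \left(4 - -28\right)\right) + \left(15617 + 12693\right) = \left(-18832 + \left(4 + 28\right)\right) + 28310 = \left(-18832 + 32\right) + 28310 = -18800 + 28310 = 9510$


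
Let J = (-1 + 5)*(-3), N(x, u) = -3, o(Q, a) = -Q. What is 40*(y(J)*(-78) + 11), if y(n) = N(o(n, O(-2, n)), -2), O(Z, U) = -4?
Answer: 9800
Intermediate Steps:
J = -12 (J = 4*(-3) = -12)
y(n) = -3
40*(y(J)*(-78) + 11) = 40*(-3*(-78) + 11) = 40*(234 + 11) = 40*245 = 9800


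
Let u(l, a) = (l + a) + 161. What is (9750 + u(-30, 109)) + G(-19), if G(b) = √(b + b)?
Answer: 9990 + I*√38 ≈ 9990.0 + 6.1644*I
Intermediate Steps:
u(l, a) = 161 + a + l (u(l, a) = (a + l) + 161 = 161 + a + l)
G(b) = √2*√b (G(b) = √(2*b) = √2*√b)
(9750 + u(-30, 109)) + G(-19) = (9750 + (161 + 109 - 30)) + √2*√(-19) = (9750 + 240) + √2*(I*√19) = 9990 + I*√38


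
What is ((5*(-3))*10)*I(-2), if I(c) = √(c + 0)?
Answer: -150*I*√2 ≈ -212.13*I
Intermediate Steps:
I(c) = √c
((5*(-3))*10)*I(-2) = ((5*(-3))*10)*√(-2) = (-15*10)*(I*√2) = -150*I*√2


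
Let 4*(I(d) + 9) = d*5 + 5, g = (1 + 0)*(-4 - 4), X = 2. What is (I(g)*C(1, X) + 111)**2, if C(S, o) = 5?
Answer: 7921/16 ≈ 495.06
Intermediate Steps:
g = -8 (g = 1*(-8) = -8)
I(d) = -31/4 + 5*d/4 (I(d) = -9 + (d*5 + 5)/4 = -9 + (5*d + 5)/4 = -9 + (5 + 5*d)/4 = -9 + (5/4 + 5*d/4) = -31/4 + 5*d/4)
(I(g)*C(1, X) + 111)**2 = ((-31/4 + (5/4)*(-8))*5 + 111)**2 = ((-31/4 - 10)*5 + 111)**2 = (-71/4*5 + 111)**2 = (-355/4 + 111)**2 = (89/4)**2 = 7921/16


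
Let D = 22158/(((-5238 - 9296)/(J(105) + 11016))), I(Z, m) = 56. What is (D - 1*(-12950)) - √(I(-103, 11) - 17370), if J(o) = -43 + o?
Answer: -28625512/7267 - I*√17314 ≈ -3939.1 - 131.58*I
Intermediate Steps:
D = -122733162/7267 (D = 22158/(((-5238 - 9296)/((-43 + 105) + 11016))) = 22158/((-14534/(62 + 11016))) = 22158/((-14534/11078)) = 22158/((-14534*1/11078)) = 22158/(-7267/5539) = 22158*(-5539/7267) = -122733162/7267 ≈ -16889.)
(D - 1*(-12950)) - √(I(-103, 11) - 17370) = (-122733162/7267 - 1*(-12950)) - √(56 - 17370) = (-122733162/7267 + 12950) - √(-17314) = -28625512/7267 - I*√17314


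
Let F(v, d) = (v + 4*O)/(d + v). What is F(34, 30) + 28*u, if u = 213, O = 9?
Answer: 190883/32 ≈ 5965.1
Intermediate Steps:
F(v, d) = (36 + v)/(d + v) (F(v, d) = (v + 4*9)/(d + v) = (v + 36)/(d + v) = (36 + v)/(d + v))
F(34, 30) + 28*u = (36 + 34)/(30 + 34) + 28*213 = 70/64 + 5964 = (1/64)*70 + 5964 = 35/32 + 5964 = 190883/32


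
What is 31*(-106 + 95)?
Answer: -341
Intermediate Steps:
31*(-106 + 95) = 31*(-11) = -341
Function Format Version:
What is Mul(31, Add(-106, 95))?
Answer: -341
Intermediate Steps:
Mul(31, Add(-106, 95)) = Mul(31, -11) = -341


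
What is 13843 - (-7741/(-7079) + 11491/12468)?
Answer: 1221618775819/88260972 ≈ 13841.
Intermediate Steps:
13843 - (-7741/(-7079) + 11491/12468) = 13843 - (-7741*(-1/7079) + 11491*(1/12468)) = 13843 - (7741/7079 + 11491/12468) = 13843 - 1*177859577/88260972 = 13843 - 177859577/88260972 = 1221618775819/88260972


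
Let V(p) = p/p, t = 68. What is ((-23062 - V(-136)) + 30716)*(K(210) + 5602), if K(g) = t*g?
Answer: 152156946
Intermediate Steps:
V(p) = 1
K(g) = 68*g
((-23062 - V(-136)) + 30716)*(K(210) + 5602) = ((-23062 - 1*1) + 30716)*(68*210 + 5602) = ((-23062 - 1) + 30716)*(14280 + 5602) = (-23063 + 30716)*19882 = 7653*19882 = 152156946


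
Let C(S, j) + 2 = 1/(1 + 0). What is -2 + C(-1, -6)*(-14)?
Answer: 12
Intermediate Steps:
C(S, j) = -1 (C(S, j) = -2 + 1/(1 + 0) = -2 + 1/1 = -2 + 1 = -1)
-2 + C(-1, -6)*(-14) = -2 - 1*(-14) = -2 + 14 = 12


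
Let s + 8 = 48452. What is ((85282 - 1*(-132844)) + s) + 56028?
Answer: 322598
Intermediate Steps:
s = 48444 (s = -8 + 48452 = 48444)
((85282 - 1*(-132844)) + s) + 56028 = ((85282 - 1*(-132844)) + 48444) + 56028 = ((85282 + 132844) + 48444) + 56028 = (218126 + 48444) + 56028 = 266570 + 56028 = 322598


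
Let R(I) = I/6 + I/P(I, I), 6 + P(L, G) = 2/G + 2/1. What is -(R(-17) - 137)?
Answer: 14249/105 ≈ 135.70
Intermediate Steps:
P(L, G) = -4 + 2/G (P(L, G) = -6 + (2/G + 2/1) = -6 + (2/G + 2*1) = -6 + (2/G + 2) = -6 + (2 + 2/G) = -4 + 2/G)
R(I) = I/6 + I/(-4 + 2/I)
-(R(-17) - 137) = -((⅙)*(-17)*(-1 - 1*(-17))/(-1 + 2*(-17)) - 137) = -((⅙)*(-17)*(-1 + 17)/(-1 - 34) - 137) = -((⅙)*(-17)*16/(-35) - 137) = -((⅙)*(-17)*(-1/35)*16 - 137) = -(136/105 - 137) = -1*(-14249/105) = 14249/105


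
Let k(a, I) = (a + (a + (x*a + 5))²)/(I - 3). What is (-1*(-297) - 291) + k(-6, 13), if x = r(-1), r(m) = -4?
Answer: 583/10 ≈ 58.300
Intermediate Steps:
x = -4
k(a, I) = (a + (5 - 3*a)²)/(-3 + I) (k(a, I) = (a + (a + (-4*a + 5))²)/(I - 3) = (a + (a + (5 - 4*a))²)/(-3 + I) = (a + (5 - 3*a)²)/(-3 + I))
(-1*(-297) - 291) + k(-6, 13) = (-1*(-297) - 291) + (-6 + (5 - 3*(-6))²)/(-3 + 13) = (297 - 291) + (-6 + (5 + 18)²)/10 = 6 + (-6 + 23²)/10 = 6 + (-6 + 529)/10 = 6 + (⅒)*523 = 6 + 523/10 = 583/10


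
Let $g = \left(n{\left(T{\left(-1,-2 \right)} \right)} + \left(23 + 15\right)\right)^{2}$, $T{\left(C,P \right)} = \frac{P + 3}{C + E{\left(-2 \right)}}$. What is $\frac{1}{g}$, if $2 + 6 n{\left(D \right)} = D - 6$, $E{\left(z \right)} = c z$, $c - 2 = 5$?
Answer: $\frac{8100}{10883401} \approx 0.00074425$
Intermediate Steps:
$c = 7$ ($c = 2 + 5 = 7$)
$E{\left(z \right)} = 7 z$
$T{\left(C,P \right)} = \frac{3 + P}{-14 + C}$ ($T{\left(C,P \right)} = \frac{P + 3}{C + 7 \left(-2\right)} = \frac{3 + P}{C - 14} = \frac{3 + P}{-14 + C}$)
$n{\left(D \right)} = - \frac{4}{3} + \frac{D}{6}$ ($n{\left(D \right)} = - \frac{1}{3} + \frac{D - 6}{6} = - \frac{1}{3} + \frac{-6 + D}{6} = - \frac{1}{3} + \left(-1 + \frac{D}{6}\right) = - \frac{4}{3} + \frac{D}{6}$)
$g = \frac{10883401}{8100}$ ($g = \left(\left(- \frac{4}{3} + \frac{\frac{1}{-14 - 1} \left(3 - 2\right)}{6}\right) + \left(23 + 15\right)\right)^{2} = \left(\left(- \frac{4}{3} + \frac{\frac{1}{-15} \cdot 1}{6}\right) + 38\right)^{2} = \left(\left(- \frac{4}{3} + \frac{\left(- \frac{1}{15}\right) 1}{6}\right) + 38\right)^{2} = \left(\left(- \frac{4}{3} + \frac{1}{6} \left(- \frac{1}{15}\right)\right) + 38\right)^{2} = \left(\left(- \frac{4}{3} - \frac{1}{90}\right) + 38\right)^{2} = \left(- \frac{121}{90} + 38\right)^{2} = \left(\frac{3299}{90}\right)^{2} = \frac{10883401}{8100} \approx 1343.6$)
$\frac{1}{g} = \frac{1}{\frac{10883401}{8100}} = \frac{8100}{10883401}$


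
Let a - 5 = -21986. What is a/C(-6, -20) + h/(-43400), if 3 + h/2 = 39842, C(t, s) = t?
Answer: 79458111/21700 ≈ 3661.7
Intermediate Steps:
a = -21981 (a = 5 - 21986 = -21981)
h = 79678 (h = -6 + 2*39842 = -6 + 79684 = 79678)
a/C(-6, -20) + h/(-43400) = -21981/(-6) + 79678/(-43400) = -21981*(-⅙) + 79678*(-1/43400) = 7327/2 - 39839/21700 = 79458111/21700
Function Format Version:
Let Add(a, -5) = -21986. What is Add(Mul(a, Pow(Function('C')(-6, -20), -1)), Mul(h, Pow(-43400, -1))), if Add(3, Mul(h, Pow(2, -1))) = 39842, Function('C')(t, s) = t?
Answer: Rational(79458111, 21700) ≈ 3661.7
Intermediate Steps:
a = -21981 (a = Add(5, -21986) = -21981)
h = 79678 (h = Add(-6, Mul(2, 39842)) = Add(-6, 79684) = 79678)
Add(Mul(a, Pow(Function('C')(-6, -20), -1)), Mul(h, Pow(-43400, -1))) = Add(Mul(-21981, Pow(-6, -1)), Mul(79678, Pow(-43400, -1))) = Add(Mul(-21981, Rational(-1, 6)), Mul(79678, Rational(-1, 43400))) = Add(Rational(7327, 2), Rational(-39839, 21700)) = Rational(79458111, 21700)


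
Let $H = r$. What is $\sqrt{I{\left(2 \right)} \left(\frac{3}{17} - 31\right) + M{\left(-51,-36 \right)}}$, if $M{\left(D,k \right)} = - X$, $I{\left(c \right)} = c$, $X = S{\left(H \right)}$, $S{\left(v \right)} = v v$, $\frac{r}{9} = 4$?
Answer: $\frac{2 i \sqrt{98090}}{17} \approx 36.846 i$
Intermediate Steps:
$r = 36$ ($r = 9 \cdot 4 = 36$)
$H = 36$
$S{\left(v \right)} = v^{2}$
$X = 1296$ ($X = 36^{2} = 1296$)
$M{\left(D,k \right)} = -1296$ ($M{\left(D,k \right)} = \left(-1\right) 1296 = -1296$)
$\sqrt{I{\left(2 \right)} \left(\frac{3}{17} - 31\right) + M{\left(-51,-36 \right)}} = \sqrt{2 \left(\frac{3}{17} - 31\right) - 1296} = \sqrt{2 \left(- \frac{524}{17}\right) - 1296} = \sqrt{- \frac{1048}{17} - 1296} = \sqrt{- \frac{23080}{17}} = \frac{2 i \sqrt{98090}}{17}$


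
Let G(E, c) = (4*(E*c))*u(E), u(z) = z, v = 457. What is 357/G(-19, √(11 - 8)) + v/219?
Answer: 457/219 + 119*√3/1444 ≈ 2.2295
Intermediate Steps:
G(E, c) = 4*c*E² (G(E, c) = (4*(E*c))*E = (4*E*c)*E = 4*c*E²)
357/G(-19, √(11 - 8)) + v/219 = 357/((4*√(11 - 8)*(-19)²)) + 457/219 = 357/((4*√3*361)) + 457*(1/219) = 357/((1444*√3)) + 457/219 = 357*(√3/4332) + 457/219 = 119*√3/1444 + 457/219 = 457/219 + 119*√3/1444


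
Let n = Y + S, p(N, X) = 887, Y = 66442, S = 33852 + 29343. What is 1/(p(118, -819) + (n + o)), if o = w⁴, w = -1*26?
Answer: 1/587500 ≈ 1.7021e-6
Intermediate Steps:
S = 63195
w = -26
o = 456976 (o = (-26)⁴ = 456976)
n = 129637 (n = 66442 + 63195 = 129637)
1/(p(118, -819) + (n + o)) = 1/(887 + (129637 + 456976)) = 1/(887 + 586613) = 1/587500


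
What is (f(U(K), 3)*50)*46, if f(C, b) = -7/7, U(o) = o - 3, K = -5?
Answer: -2300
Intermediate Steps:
U(o) = -3 + o
f(C, b) = -1 (f(C, b) = -7*⅐ = -1)
(f(U(K), 3)*50)*46 = -1*50*46 = -50*46 = -2300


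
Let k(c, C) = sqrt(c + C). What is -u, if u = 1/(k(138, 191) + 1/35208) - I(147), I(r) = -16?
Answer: -6525271546472/407829473855 - 1239603264*sqrt(329)/407829473855 ≈ -16.055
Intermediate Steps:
k(c, C) = sqrt(C + c)
u = 16 + 1/(1/35208 + sqrt(329)) (u = 1/(sqrt(191 + 138) + 1/35208) - 1*(-16) = 1/(sqrt(329) + 1/35208) + 16 = 1/(1/35208 + sqrt(329)) + 16 = 16 + 1/(1/35208 + sqrt(329)) ≈ 16.055)
-u = -(6525271546472/407829473855 + 1239603264*sqrt(329)/407829473855) = -6525271546472/407829473855 - 1239603264*sqrt(329)/407829473855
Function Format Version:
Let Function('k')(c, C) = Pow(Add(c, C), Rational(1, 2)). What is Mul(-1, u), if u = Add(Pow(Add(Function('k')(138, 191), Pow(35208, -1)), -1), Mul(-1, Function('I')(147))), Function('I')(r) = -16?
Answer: Add(Rational(-6525271546472, 407829473855), Mul(Rational(-1239603264, 407829473855), Pow(329, Rational(1, 2)))) ≈ -16.055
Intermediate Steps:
Function('k')(c, C) = Pow(Add(C, c), Rational(1, 2))
u = Add(16, Pow(Add(Rational(1, 35208), Pow(329, Rational(1, 2))), -1)) (u = Add(Pow(Add(Pow(Add(191, 138), Rational(1, 2)), Pow(35208, -1)), -1), Mul(-1, -16)) = Add(Pow(Add(Pow(329, Rational(1, 2)), Rational(1, 35208)), -1), 16) = Add(Pow(Add(Rational(1, 35208), Pow(329, Rational(1, 2))), -1), 16) = Add(16, Pow(Add(Rational(1, 35208), Pow(329, Rational(1, 2))), -1)) ≈ 16.055)
Mul(-1, u) = Mul(-1, Add(Rational(6525271546472, 407829473855), Mul(Rational(1239603264, 407829473855), Pow(329, Rational(1, 2))))) = Add(Rational(-6525271546472, 407829473855), Mul(Rational(-1239603264, 407829473855), Pow(329, Rational(1, 2))))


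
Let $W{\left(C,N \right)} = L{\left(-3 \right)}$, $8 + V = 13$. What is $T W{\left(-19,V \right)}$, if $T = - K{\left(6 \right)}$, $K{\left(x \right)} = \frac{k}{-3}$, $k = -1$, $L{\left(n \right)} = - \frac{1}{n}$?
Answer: $- \frac{1}{9} \approx -0.11111$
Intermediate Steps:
$V = 5$ ($V = -8 + 13 = 5$)
$K{\left(x \right)} = \frac{1}{3}$ ($K{\left(x \right)} = - \frac{1}{-3} = \left(-1\right) \left(- \frac{1}{3}\right) = \frac{1}{3}$)
$W{\left(C,N \right)} = \frac{1}{3}$ ($W{\left(C,N \right)} = - \frac{1}{-3} = \left(-1\right) \left(- \frac{1}{3}\right) = \frac{1}{3}$)
$T = - \frac{1}{3}$ ($T = \left(-1\right) \frac{1}{3} = - \frac{1}{3} \approx -0.33333$)
$T W{\left(-19,V \right)} = \left(- \frac{1}{3}\right) \frac{1}{3} = - \frac{1}{9}$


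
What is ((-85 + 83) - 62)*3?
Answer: -192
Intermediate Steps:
((-85 + 83) - 62)*3 = (-2 - 62)*3 = -64*3 = -192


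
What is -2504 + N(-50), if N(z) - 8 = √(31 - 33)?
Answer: -2496 + I*√2 ≈ -2496.0 + 1.4142*I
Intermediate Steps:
N(z) = 8 + I*√2 (N(z) = 8 + √(31 - 33) = 8 + √(-2) = 8 + I*√2)
-2504 + N(-50) = -2504 + (8 + I*√2) = -2496 + I*√2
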